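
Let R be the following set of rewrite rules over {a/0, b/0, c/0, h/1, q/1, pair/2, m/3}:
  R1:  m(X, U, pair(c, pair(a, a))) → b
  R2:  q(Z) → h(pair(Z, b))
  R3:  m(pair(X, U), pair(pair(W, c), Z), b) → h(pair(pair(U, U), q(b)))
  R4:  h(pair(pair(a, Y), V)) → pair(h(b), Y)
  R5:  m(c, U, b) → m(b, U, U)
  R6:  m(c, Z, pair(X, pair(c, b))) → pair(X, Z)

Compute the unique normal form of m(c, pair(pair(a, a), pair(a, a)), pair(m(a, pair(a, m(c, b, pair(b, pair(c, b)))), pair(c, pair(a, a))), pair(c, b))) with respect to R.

1. m(c, pair(pair(a, a), pair(a, a)), pair(m(a, pair(a, m(c, b, pair(b, pair(c, b)))), pair(c, pair(a, a))), pair(c, b)))  →  pair(m(a, pair(a, m(c, b, pair(b, pair(c, b)))), pair(c, pair(a, a))), pair(pair(a, a), pair(a, a)))   [R6 at ε]
2. pair(m(a, pair(a, m(c, b, pair(b, pair(c, b)))), pair(c, pair(a, a))), pair(pair(a, a), pair(a, a)))  →  pair(b, pair(pair(a, a), pair(a, a)))   [R1 at 1]

pair(b, pair(pair(a, a), pair(a, a)))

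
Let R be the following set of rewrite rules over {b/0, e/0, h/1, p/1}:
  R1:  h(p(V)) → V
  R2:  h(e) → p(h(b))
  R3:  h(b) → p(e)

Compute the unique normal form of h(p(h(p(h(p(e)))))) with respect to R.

e

1. h(p(h(p(h(p(e))))))  →  h(p(h(p(e))))   [R1 at ε]
2. h(p(h(p(e))))  →  h(p(e))   [R1 at ε]
3. h(p(e))  →  e   [R1 at ε]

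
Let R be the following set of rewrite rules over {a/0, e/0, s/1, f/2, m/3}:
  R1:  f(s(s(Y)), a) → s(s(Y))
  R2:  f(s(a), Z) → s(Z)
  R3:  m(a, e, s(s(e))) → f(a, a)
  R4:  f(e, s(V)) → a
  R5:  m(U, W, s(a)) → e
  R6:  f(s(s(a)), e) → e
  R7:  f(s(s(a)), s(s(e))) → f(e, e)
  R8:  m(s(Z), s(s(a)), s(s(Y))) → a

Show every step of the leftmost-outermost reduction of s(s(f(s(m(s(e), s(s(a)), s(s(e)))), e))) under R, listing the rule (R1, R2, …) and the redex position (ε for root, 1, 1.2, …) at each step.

1. s(s(f(s(m(s(e), s(s(a)), s(s(e)))), e)))  →  s(s(f(s(a), e)))   [R8 at 1.1.1.1]
2. s(s(f(s(a), e)))  →  s(s(s(e)))   [R2 at 1.1]

s(s(s(e)))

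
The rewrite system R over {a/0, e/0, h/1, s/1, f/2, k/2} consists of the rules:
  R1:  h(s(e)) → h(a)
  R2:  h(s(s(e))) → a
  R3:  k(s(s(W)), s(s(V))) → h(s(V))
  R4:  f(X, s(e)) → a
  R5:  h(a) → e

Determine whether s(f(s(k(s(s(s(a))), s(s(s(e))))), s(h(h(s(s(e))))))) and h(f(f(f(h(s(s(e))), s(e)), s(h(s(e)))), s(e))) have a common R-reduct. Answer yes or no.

Reduce t₁ = s(f(s(k(s(s(s(a))), s(s(s(e))))), s(h(h(s(s(e))))))):
1. s(f(s(k(s(s(s(a))), s(s(s(e))))), s(h(h(s(s(e)))))))  →  s(f(s(h(s(s(e)))), s(h(h(s(s(e)))))))   [R3 at 1.1.1]
2. s(f(s(h(s(s(e)))), s(h(h(s(s(e)))))))  →  s(f(s(a), s(h(h(s(s(e)))))))   [R2 at 1.1.1]
3. s(f(s(a), s(h(h(s(s(e)))))))  →  s(f(s(a), s(h(a))))   [R2 at 1.2.1.1]
4. s(f(s(a), s(h(a))))  →  s(f(s(a), s(e)))   [R5 at 1.2.1]
5. s(f(s(a), s(e)))  →  s(a)   [R4 at 1]

Reduce t₂ = h(f(f(f(h(s(s(e))), s(e)), s(h(s(e)))), s(e))):
1. h(f(f(f(h(s(s(e))), s(e)), s(h(s(e)))), s(e)))  →  h(a)   [R4 at 1]
2. h(a)  →  e   [R5 at ε]

no — NF(t₁) = s(a), NF(t₂) = e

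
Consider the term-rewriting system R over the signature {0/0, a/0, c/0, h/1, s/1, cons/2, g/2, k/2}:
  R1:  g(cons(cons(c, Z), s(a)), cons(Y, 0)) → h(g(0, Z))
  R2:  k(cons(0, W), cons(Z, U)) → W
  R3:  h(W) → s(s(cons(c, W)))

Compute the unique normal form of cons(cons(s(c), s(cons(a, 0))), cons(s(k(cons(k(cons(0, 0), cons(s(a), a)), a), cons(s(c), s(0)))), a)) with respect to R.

1. cons(cons(s(c), s(cons(a, 0))), cons(s(k(cons(k(cons(0, 0), cons(s(a), a)), a), cons(s(c), s(0)))), a))  →  cons(cons(s(c), s(cons(a, 0))), cons(s(k(cons(0, a), cons(s(c), s(0)))), a))   [R2 at 2.1.1.1.1]
2. cons(cons(s(c), s(cons(a, 0))), cons(s(k(cons(0, a), cons(s(c), s(0)))), a))  →  cons(cons(s(c), s(cons(a, 0))), cons(s(a), a))   [R2 at 2.1.1]

cons(cons(s(c), s(cons(a, 0))), cons(s(a), a))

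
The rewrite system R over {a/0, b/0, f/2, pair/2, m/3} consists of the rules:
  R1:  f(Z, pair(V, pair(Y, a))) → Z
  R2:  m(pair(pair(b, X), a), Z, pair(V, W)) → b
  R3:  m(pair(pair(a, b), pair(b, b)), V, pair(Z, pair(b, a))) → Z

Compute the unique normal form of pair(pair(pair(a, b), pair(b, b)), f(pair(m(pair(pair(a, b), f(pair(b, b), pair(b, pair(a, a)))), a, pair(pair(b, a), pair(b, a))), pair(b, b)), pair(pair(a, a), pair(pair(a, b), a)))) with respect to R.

pair(pair(pair(a, b), pair(b, b)), pair(pair(b, a), pair(b, b)))

1. pair(pair(pair(a, b), pair(b, b)), f(pair(m(pair(pair(a, b), f(pair(b, b), pair(b, pair(a, a)))), a, pair(pair(b, a), pair(b, a))), pair(b, b)), pair(pair(a, a), pair(pair(a, b), a))))  →  pair(pair(pair(a, b), pair(b, b)), pair(m(pair(pair(a, b), f(pair(b, b), pair(b, pair(a, a)))), a, pair(pair(b, a), pair(b, a))), pair(b, b)))   [R1 at 2]
2. pair(pair(pair(a, b), pair(b, b)), pair(m(pair(pair(a, b), f(pair(b, b), pair(b, pair(a, a)))), a, pair(pair(b, a), pair(b, a))), pair(b, b)))  →  pair(pair(pair(a, b), pair(b, b)), pair(m(pair(pair(a, b), pair(b, b)), a, pair(pair(b, a), pair(b, a))), pair(b, b)))   [R1 at 2.1.1.2]
3. pair(pair(pair(a, b), pair(b, b)), pair(m(pair(pair(a, b), pair(b, b)), a, pair(pair(b, a), pair(b, a))), pair(b, b)))  →  pair(pair(pair(a, b), pair(b, b)), pair(pair(b, a), pair(b, b)))   [R3 at 2.1]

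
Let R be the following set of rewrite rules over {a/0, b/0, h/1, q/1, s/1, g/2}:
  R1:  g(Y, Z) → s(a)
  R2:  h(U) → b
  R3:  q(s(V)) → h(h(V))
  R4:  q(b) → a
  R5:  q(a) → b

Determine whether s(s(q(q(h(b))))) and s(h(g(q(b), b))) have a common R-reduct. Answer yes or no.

no — NF(t₁) = s(s(b)), NF(t₂) = s(b)

Reduce t₁ = s(s(q(q(h(b))))):
1. s(s(q(q(h(b)))))  →  s(s(q(q(b))))   [R2 at 1.1.1.1]
2. s(s(q(q(b))))  →  s(s(q(a)))   [R4 at 1.1.1]
3. s(s(q(a)))  →  s(s(b))   [R5 at 1.1]

Reduce t₂ = s(h(g(q(b), b))):
1. s(h(g(q(b), b)))  →  s(b)   [R2 at 1]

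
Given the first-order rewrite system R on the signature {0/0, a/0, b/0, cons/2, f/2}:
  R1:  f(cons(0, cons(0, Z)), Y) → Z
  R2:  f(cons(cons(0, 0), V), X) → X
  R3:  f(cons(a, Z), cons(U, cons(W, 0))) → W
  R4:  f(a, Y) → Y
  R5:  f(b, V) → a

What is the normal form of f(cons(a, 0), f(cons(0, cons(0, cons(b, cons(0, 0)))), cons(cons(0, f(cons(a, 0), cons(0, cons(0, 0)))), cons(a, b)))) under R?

0

1. f(cons(a, 0), f(cons(0, cons(0, cons(b, cons(0, 0)))), cons(cons(0, f(cons(a, 0), cons(0, cons(0, 0)))), cons(a, b))))  →  f(cons(a, 0), cons(b, cons(0, 0)))   [R1 at 2]
2. f(cons(a, 0), cons(b, cons(0, 0)))  →  0   [R3 at ε]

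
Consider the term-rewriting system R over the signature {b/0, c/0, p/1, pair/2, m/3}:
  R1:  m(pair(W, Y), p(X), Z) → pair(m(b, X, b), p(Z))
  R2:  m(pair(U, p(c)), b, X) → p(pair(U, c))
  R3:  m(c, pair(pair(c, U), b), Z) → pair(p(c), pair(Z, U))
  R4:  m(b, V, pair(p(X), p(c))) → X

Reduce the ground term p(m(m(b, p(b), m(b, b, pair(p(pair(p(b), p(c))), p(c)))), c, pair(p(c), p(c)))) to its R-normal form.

p(c)

1. p(m(m(b, p(b), m(b, b, pair(p(pair(p(b), p(c))), p(c)))), c, pair(p(c), p(c))))  →  p(m(m(b, p(b), pair(p(b), p(c))), c, pair(p(c), p(c))))   [R4 at 1.1.3]
2. p(m(m(b, p(b), pair(p(b), p(c))), c, pair(p(c), p(c))))  →  p(m(b, c, pair(p(c), p(c))))   [R4 at 1.1]
3. p(m(b, c, pair(p(c), p(c))))  →  p(c)   [R4 at 1]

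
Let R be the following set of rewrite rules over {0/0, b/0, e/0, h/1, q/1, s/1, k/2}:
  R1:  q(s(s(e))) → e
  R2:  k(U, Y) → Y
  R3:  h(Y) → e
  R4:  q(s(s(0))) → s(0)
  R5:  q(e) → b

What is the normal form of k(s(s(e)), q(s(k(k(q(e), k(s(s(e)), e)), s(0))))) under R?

1. k(s(s(e)), q(s(k(k(q(e), k(s(s(e)), e)), s(0)))))  →  q(s(k(k(q(e), k(s(s(e)), e)), s(0))))   [R2 at ε]
2. q(s(k(k(q(e), k(s(s(e)), e)), s(0))))  →  q(s(s(0)))   [R2 at 1.1]
3. q(s(s(0)))  →  s(0)   [R4 at ε]

s(0)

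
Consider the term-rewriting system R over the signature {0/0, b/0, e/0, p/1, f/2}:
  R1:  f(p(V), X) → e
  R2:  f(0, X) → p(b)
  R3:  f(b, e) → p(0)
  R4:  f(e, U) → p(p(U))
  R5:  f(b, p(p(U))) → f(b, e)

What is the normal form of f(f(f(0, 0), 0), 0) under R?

1. f(f(f(0, 0), 0), 0)  →  f(f(p(b), 0), 0)   [R2 at 1.1]
2. f(f(p(b), 0), 0)  →  f(e, 0)   [R1 at 1]
3. f(e, 0)  →  p(p(0))   [R4 at ε]

p(p(0))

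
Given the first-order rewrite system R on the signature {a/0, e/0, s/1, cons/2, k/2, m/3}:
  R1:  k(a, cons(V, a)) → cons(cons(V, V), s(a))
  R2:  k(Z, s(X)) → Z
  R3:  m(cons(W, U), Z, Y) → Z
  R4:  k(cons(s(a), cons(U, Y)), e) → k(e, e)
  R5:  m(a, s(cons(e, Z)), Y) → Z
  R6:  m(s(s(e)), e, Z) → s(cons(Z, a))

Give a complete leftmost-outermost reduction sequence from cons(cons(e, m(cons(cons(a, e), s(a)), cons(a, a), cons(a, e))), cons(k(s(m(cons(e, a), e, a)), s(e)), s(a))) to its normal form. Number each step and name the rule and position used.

1. cons(cons(e, m(cons(cons(a, e), s(a)), cons(a, a), cons(a, e))), cons(k(s(m(cons(e, a), e, a)), s(e)), s(a)))  →  cons(cons(e, cons(a, a)), cons(k(s(m(cons(e, a), e, a)), s(e)), s(a)))   [R3 at 1.2]
2. cons(cons(e, cons(a, a)), cons(k(s(m(cons(e, a), e, a)), s(e)), s(a)))  →  cons(cons(e, cons(a, a)), cons(s(m(cons(e, a), e, a)), s(a)))   [R2 at 2.1]
3. cons(cons(e, cons(a, a)), cons(s(m(cons(e, a), e, a)), s(a)))  →  cons(cons(e, cons(a, a)), cons(s(e), s(a)))   [R3 at 2.1.1]

cons(cons(e, cons(a, a)), cons(s(e), s(a)))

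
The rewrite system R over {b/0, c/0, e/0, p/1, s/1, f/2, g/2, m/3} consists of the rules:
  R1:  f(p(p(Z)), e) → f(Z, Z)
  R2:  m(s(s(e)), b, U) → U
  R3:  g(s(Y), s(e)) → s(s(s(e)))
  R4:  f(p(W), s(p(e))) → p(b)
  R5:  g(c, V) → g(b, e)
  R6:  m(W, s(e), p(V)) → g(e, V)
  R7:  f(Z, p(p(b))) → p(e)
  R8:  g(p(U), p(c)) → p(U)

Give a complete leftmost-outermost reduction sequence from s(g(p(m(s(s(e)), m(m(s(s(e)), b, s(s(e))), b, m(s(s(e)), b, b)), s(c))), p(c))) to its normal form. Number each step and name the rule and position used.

1. s(g(p(m(s(s(e)), m(m(s(s(e)), b, s(s(e))), b, m(s(s(e)), b, b)), s(c))), p(c)))  →  s(p(m(s(s(e)), m(m(s(s(e)), b, s(s(e))), b, m(s(s(e)), b, b)), s(c))))   [R8 at 1]
2. s(p(m(s(s(e)), m(m(s(s(e)), b, s(s(e))), b, m(s(s(e)), b, b)), s(c))))  →  s(p(m(s(s(e)), m(s(s(e)), b, m(s(s(e)), b, b)), s(c))))   [R2 at 1.1.2.1]
3. s(p(m(s(s(e)), m(s(s(e)), b, m(s(s(e)), b, b)), s(c))))  →  s(p(m(s(s(e)), m(s(s(e)), b, b), s(c))))   [R2 at 1.1.2]
4. s(p(m(s(s(e)), m(s(s(e)), b, b), s(c))))  →  s(p(m(s(s(e)), b, s(c))))   [R2 at 1.1.2]
5. s(p(m(s(s(e)), b, s(c))))  →  s(p(s(c)))   [R2 at 1.1]

s(p(s(c)))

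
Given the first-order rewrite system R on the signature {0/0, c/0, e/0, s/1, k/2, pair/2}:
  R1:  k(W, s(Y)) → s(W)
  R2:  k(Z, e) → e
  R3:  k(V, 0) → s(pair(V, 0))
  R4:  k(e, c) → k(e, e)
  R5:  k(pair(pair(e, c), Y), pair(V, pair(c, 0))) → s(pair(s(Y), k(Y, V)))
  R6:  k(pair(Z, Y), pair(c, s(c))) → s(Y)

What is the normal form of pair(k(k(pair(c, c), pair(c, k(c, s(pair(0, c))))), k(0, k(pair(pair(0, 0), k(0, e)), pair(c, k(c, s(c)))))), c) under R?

1. pair(k(k(pair(c, c), pair(c, k(c, s(pair(0, c))))), k(0, k(pair(pair(0, 0), k(0, e)), pair(c, k(c, s(c)))))), c)  →  pair(k(k(pair(c, c), pair(c, s(c))), k(0, k(pair(pair(0, 0), k(0, e)), pair(c, k(c, s(c)))))), c)   [R1 at 1.1.2.2]
2. pair(k(k(pair(c, c), pair(c, s(c))), k(0, k(pair(pair(0, 0), k(0, e)), pair(c, k(c, s(c)))))), c)  →  pair(k(s(c), k(0, k(pair(pair(0, 0), k(0, e)), pair(c, k(c, s(c)))))), c)   [R6 at 1.1]
3. pair(k(s(c), k(0, k(pair(pair(0, 0), k(0, e)), pair(c, k(c, s(c)))))), c)  →  pair(k(s(c), k(0, k(pair(pair(0, 0), e), pair(c, k(c, s(c)))))), c)   [R2 at 1.2.2.1.2]
4. pair(k(s(c), k(0, k(pair(pair(0, 0), e), pair(c, k(c, s(c)))))), c)  →  pair(k(s(c), k(0, k(pair(pair(0, 0), e), pair(c, s(c))))), c)   [R1 at 1.2.2.2.2]
5. pair(k(s(c), k(0, k(pair(pair(0, 0), e), pair(c, s(c))))), c)  →  pair(k(s(c), k(0, s(e))), c)   [R6 at 1.2.2]
6. pair(k(s(c), k(0, s(e))), c)  →  pair(k(s(c), s(0)), c)   [R1 at 1.2]
7. pair(k(s(c), s(0)), c)  →  pair(s(s(c)), c)   [R1 at 1]

pair(s(s(c)), c)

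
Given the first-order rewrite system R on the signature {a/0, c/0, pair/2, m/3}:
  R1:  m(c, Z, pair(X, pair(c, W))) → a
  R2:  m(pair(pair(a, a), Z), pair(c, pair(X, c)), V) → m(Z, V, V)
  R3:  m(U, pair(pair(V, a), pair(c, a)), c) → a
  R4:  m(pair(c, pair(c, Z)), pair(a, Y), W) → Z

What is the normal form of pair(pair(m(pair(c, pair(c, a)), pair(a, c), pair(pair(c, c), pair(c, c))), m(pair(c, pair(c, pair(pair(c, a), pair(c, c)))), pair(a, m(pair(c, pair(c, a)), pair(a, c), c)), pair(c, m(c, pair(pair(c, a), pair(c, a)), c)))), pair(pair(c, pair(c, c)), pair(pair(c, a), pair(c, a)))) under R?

1. pair(pair(m(pair(c, pair(c, a)), pair(a, c), pair(pair(c, c), pair(c, c))), m(pair(c, pair(c, pair(pair(c, a), pair(c, c)))), pair(a, m(pair(c, pair(c, a)), pair(a, c), c)), pair(c, m(c, pair(pair(c, a), pair(c, a)), c)))), pair(pair(c, pair(c, c)), pair(pair(c, a), pair(c, a))))  →  pair(pair(a, m(pair(c, pair(c, pair(pair(c, a), pair(c, c)))), pair(a, m(pair(c, pair(c, a)), pair(a, c), c)), pair(c, m(c, pair(pair(c, a), pair(c, a)), c)))), pair(pair(c, pair(c, c)), pair(pair(c, a), pair(c, a))))   [R4 at 1.1]
2. pair(pair(a, m(pair(c, pair(c, pair(pair(c, a), pair(c, c)))), pair(a, m(pair(c, pair(c, a)), pair(a, c), c)), pair(c, m(c, pair(pair(c, a), pair(c, a)), c)))), pair(pair(c, pair(c, c)), pair(pair(c, a), pair(c, a))))  →  pair(pair(a, pair(pair(c, a), pair(c, c))), pair(pair(c, pair(c, c)), pair(pair(c, a), pair(c, a))))   [R4 at 1.2]

pair(pair(a, pair(pair(c, a), pair(c, c))), pair(pair(c, pair(c, c)), pair(pair(c, a), pair(c, a))))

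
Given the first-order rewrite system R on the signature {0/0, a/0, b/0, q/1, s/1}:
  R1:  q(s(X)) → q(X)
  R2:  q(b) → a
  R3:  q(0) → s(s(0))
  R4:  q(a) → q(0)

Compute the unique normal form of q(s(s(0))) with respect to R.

s(s(0))

1. q(s(s(0)))  →  q(s(0))   [R1 at ε]
2. q(s(0))  →  q(0)   [R1 at ε]
3. q(0)  →  s(s(0))   [R3 at ε]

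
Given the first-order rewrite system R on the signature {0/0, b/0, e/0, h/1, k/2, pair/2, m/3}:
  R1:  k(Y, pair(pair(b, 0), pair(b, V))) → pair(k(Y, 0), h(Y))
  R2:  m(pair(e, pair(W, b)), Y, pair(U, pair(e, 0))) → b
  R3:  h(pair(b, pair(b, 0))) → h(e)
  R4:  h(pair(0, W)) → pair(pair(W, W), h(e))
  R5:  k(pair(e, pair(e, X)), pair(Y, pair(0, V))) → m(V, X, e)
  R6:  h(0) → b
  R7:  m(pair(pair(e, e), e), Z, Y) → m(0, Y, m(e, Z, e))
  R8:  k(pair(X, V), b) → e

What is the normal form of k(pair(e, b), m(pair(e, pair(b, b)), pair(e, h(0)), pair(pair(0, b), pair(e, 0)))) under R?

1. k(pair(e, b), m(pair(e, pair(b, b)), pair(e, h(0)), pair(pair(0, b), pair(e, 0))))  →  k(pair(e, b), b)   [R2 at 2]
2. k(pair(e, b), b)  →  e   [R8 at ε]

e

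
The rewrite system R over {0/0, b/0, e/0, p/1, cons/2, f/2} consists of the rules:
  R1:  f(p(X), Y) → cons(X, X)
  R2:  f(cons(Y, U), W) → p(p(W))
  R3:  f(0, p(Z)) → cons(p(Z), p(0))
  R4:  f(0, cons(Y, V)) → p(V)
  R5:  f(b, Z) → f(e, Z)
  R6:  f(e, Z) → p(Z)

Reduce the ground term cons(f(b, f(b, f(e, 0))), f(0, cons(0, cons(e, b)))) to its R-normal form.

1. cons(f(b, f(b, f(e, 0))), f(0, cons(0, cons(e, b))))  →  cons(f(e, f(b, f(e, 0))), f(0, cons(0, cons(e, b))))   [R5 at 1]
2. cons(f(e, f(b, f(e, 0))), f(0, cons(0, cons(e, b))))  →  cons(p(f(b, f(e, 0))), f(0, cons(0, cons(e, b))))   [R6 at 1]
3. cons(p(f(b, f(e, 0))), f(0, cons(0, cons(e, b))))  →  cons(p(f(e, f(e, 0))), f(0, cons(0, cons(e, b))))   [R5 at 1.1]
4. cons(p(f(e, f(e, 0))), f(0, cons(0, cons(e, b))))  →  cons(p(p(f(e, 0))), f(0, cons(0, cons(e, b))))   [R6 at 1.1]
5. cons(p(p(f(e, 0))), f(0, cons(0, cons(e, b))))  →  cons(p(p(p(0))), f(0, cons(0, cons(e, b))))   [R6 at 1.1.1]
6. cons(p(p(p(0))), f(0, cons(0, cons(e, b))))  →  cons(p(p(p(0))), p(cons(e, b)))   [R4 at 2]

cons(p(p(p(0))), p(cons(e, b)))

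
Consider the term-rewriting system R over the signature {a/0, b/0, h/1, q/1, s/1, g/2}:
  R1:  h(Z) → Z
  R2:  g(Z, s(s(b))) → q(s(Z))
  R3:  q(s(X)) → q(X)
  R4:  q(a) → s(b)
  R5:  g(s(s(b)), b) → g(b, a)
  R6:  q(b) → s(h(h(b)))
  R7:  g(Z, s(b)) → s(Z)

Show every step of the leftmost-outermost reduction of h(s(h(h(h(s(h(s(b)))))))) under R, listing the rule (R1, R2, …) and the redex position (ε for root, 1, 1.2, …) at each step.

s(s(s(b)))

1. h(s(h(h(h(s(h(s(b))))))))  →  s(h(h(h(s(h(s(b)))))))   [R1 at ε]
2. s(h(h(h(s(h(s(b)))))))  →  s(h(h(s(h(s(b))))))   [R1 at 1]
3. s(h(h(s(h(s(b))))))  →  s(h(s(h(s(b)))))   [R1 at 1]
4. s(h(s(h(s(b)))))  →  s(s(h(s(b))))   [R1 at 1]
5. s(s(h(s(b))))  →  s(s(s(b)))   [R1 at 1.1]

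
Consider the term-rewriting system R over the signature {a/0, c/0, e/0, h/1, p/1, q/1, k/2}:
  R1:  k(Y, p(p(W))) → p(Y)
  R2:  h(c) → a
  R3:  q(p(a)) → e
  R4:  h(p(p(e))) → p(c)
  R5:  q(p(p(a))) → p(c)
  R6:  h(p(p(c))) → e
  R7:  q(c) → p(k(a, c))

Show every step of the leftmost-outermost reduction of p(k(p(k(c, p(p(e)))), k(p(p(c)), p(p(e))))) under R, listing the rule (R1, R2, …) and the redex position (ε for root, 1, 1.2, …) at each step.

p(p(p(p(c))))

1. p(k(p(k(c, p(p(e)))), k(p(p(c)), p(p(e)))))  →  p(k(p(p(c)), k(p(p(c)), p(p(e)))))   [R1 at 1.1.1]
2. p(k(p(p(c)), k(p(p(c)), p(p(e)))))  →  p(k(p(p(c)), p(p(p(c)))))   [R1 at 1.2]
3. p(k(p(p(c)), p(p(p(c)))))  →  p(p(p(p(c))))   [R1 at 1]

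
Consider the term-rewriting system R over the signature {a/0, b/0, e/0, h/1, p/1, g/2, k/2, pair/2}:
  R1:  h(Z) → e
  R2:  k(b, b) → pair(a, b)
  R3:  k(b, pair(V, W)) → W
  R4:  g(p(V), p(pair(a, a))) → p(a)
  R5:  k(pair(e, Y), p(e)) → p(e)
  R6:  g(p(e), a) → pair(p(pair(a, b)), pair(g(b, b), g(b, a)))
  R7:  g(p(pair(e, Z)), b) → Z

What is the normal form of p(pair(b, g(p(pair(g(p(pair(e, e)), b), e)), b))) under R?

1. p(pair(b, g(p(pair(g(p(pair(e, e)), b), e)), b)))  →  p(pair(b, g(p(pair(e, e)), b)))   [R7 at 1.2.1.1.1]
2. p(pair(b, g(p(pair(e, e)), b)))  →  p(pair(b, e))   [R7 at 1.2]

p(pair(b, e))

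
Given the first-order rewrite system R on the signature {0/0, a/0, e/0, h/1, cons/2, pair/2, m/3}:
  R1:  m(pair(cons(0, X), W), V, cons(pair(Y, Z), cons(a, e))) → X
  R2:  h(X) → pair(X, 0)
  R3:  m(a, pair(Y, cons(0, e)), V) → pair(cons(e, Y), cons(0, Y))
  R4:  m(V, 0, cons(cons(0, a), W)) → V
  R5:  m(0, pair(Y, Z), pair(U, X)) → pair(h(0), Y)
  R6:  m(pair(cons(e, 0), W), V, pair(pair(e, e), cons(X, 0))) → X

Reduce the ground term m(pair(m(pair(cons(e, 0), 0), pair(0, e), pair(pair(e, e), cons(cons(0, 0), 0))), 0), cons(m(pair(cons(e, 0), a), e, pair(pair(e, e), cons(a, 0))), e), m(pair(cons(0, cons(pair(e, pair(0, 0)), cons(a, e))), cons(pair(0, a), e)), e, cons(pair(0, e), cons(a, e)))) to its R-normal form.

1. m(pair(m(pair(cons(e, 0), 0), pair(0, e), pair(pair(e, e), cons(cons(0, 0), 0))), 0), cons(m(pair(cons(e, 0), a), e, pair(pair(e, e), cons(a, 0))), e), m(pair(cons(0, cons(pair(e, pair(0, 0)), cons(a, e))), cons(pair(0, a), e)), e, cons(pair(0, e), cons(a, e))))  →  m(pair(cons(0, 0), 0), cons(m(pair(cons(e, 0), a), e, pair(pair(e, e), cons(a, 0))), e), m(pair(cons(0, cons(pair(e, pair(0, 0)), cons(a, e))), cons(pair(0, a), e)), e, cons(pair(0, e), cons(a, e))))   [R6 at 1.1]
2. m(pair(cons(0, 0), 0), cons(m(pair(cons(e, 0), a), e, pair(pair(e, e), cons(a, 0))), e), m(pair(cons(0, cons(pair(e, pair(0, 0)), cons(a, e))), cons(pair(0, a), e)), e, cons(pair(0, e), cons(a, e))))  →  m(pair(cons(0, 0), 0), cons(a, e), m(pair(cons(0, cons(pair(e, pair(0, 0)), cons(a, e))), cons(pair(0, a), e)), e, cons(pair(0, e), cons(a, e))))   [R6 at 2.1]
3. m(pair(cons(0, 0), 0), cons(a, e), m(pair(cons(0, cons(pair(e, pair(0, 0)), cons(a, e))), cons(pair(0, a), e)), e, cons(pair(0, e), cons(a, e))))  →  m(pair(cons(0, 0), 0), cons(a, e), cons(pair(e, pair(0, 0)), cons(a, e)))   [R1 at 3]
4. m(pair(cons(0, 0), 0), cons(a, e), cons(pair(e, pair(0, 0)), cons(a, e)))  →  0   [R1 at ε]

0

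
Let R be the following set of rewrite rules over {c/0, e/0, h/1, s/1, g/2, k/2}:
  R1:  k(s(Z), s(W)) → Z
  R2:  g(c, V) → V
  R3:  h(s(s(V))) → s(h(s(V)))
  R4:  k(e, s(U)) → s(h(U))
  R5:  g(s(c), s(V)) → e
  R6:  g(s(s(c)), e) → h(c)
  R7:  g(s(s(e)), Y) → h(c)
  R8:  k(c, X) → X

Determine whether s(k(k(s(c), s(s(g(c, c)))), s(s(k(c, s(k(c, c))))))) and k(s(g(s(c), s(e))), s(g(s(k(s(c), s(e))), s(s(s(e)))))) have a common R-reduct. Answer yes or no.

Reduce t₁ = s(k(k(s(c), s(s(g(c, c)))), s(s(k(c, s(k(c, c))))))):
1. s(k(k(s(c), s(s(g(c, c)))), s(s(k(c, s(k(c, c)))))))  →  s(k(c, s(s(k(c, s(k(c, c)))))))   [R1 at 1.1]
2. s(k(c, s(s(k(c, s(k(c, c)))))))  →  s(s(s(k(c, s(k(c, c))))))   [R8 at 1]
3. s(s(s(k(c, s(k(c, c))))))  →  s(s(s(s(k(c, c)))))   [R8 at 1.1.1]
4. s(s(s(s(k(c, c)))))  →  s(s(s(s(c))))   [R8 at 1.1.1.1]

Reduce t₂ = k(s(g(s(c), s(e))), s(g(s(k(s(c), s(e))), s(s(s(e)))))):
1. k(s(g(s(c), s(e))), s(g(s(k(s(c), s(e))), s(s(s(e))))))  →  g(s(c), s(e))   [R1 at ε]
2. g(s(c), s(e))  →  e   [R5 at ε]

no — NF(t₁) = s(s(s(s(c)))), NF(t₂) = e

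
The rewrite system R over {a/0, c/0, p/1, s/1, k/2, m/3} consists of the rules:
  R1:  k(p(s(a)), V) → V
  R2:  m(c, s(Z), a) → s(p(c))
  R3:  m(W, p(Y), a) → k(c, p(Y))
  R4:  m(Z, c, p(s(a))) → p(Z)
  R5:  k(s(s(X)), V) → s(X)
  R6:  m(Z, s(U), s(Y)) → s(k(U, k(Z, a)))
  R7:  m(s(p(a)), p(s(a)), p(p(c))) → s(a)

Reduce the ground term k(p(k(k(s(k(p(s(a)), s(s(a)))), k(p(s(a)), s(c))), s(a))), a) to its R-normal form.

a

1. k(p(k(k(s(k(p(s(a)), s(s(a)))), k(p(s(a)), s(c))), s(a))), a)  →  k(p(k(k(s(s(s(a))), k(p(s(a)), s(c))), s(a))), a)   [R1 at 1.1.1.1.1]
2. k(p(k(k(s(s(s(a))), k(p(s(a)), s(c))), s(a))), a)  →  k(p(k(s(s(a)), s(a))), a)   [R5 at 1.1.1]
3. k(p(k(s(s(a)), s(a))), a)  →  k(p(s(a)), a)   [R5 at 1.1]
4. k(p(s(a)), a)  →  a   [R1 at ε]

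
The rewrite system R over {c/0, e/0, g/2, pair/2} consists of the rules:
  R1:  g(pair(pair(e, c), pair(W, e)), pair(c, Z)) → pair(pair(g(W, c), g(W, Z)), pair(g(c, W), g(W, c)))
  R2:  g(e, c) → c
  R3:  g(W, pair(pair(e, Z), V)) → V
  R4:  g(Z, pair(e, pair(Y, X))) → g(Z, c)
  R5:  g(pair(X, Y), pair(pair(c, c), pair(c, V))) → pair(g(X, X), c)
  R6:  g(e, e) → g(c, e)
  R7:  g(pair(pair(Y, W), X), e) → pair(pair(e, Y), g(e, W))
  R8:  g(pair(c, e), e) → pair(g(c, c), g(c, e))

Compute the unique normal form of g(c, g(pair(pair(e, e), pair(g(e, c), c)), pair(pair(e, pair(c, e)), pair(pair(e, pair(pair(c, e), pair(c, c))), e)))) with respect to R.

e

1. g(c, g(pair(pair(e, e), pair(g(e, c), c)), pair(pair(e, pair(c, e)), pair(pair(e, pair(pair(c, e), pair(c, c))), e))))  →  g(c, pair(pair(e, pair(pair(c, e), pair(c, c))), e))   [R3 at 2]
2. g(c, pair(pair(e, pair(pair(c, e), pair(c, c))), e))  →  e   [R3 at ε]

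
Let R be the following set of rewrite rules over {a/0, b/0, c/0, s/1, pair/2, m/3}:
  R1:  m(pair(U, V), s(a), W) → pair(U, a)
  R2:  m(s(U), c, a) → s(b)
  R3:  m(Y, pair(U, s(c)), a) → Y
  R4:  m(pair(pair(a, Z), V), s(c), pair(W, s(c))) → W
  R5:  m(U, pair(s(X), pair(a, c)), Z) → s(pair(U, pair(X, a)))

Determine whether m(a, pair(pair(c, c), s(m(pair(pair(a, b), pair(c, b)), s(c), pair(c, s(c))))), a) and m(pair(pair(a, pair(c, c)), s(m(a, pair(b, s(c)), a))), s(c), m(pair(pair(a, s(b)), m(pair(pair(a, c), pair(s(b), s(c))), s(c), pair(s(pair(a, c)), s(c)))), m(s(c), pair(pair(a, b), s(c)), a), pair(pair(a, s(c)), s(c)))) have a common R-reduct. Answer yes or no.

yes — NF(t₁) = a, NF(t₂) = a

Reduce t₁ = m(a, pair(pair(c, c), s(m(pair(pair(a, b), pair(c, b)), s(c), pair(c, s(c))))), a):
1. m(a, pair(pair(c, c), s(m(pair(pair(a, b), pair(c, b)), s(c), pair(c, s(c))))), a)  →  m(a, pair(pair(c, c), s(c)), a)   [R4 at 2.2.1]
2. m(a, pair(pair(c, c), s(c)), a)  →  a   [R3 at ε]

Reduce t₂ = m(pair(pair(a, pair(c, c)), s(m(a, pair(b, s(c)), a))), s(c), m(pair(pair(a, s(b)), m(pair(pair(a, c), pair(s(b), s(c))), s(c), pair(s(pair(a, c)), s(c)))), m(s(c), pair(pair(a, b), s(c)), a), pair(pair(a, s(c)), s(c)))):
1. m(pair(pair(a, pair(c, c)), s(m(a, pair(b, s(c)), a))), s(c), m(pair(pair(a, s(b)), m(pair(pair(a, c), pair(s(b), s(c))), s(c), pair(s(pair(a, c)), s(c)))), m(s(c), pair(pair(a, b), s(c)), a), pair(pair(a, s(c)), s(c))))  →  m(pair(pair(a, pair(c, c)), s(a)), s(c), m(pair(pair(a, s(b)), m(pair(pair(a, c), pair(s(b), s(c))), s(c), pair(s(pair(a, c)), s(c)))), m(s(c), pair(pair(a, b), s(c)), a), pair(pair(a, s(c)), s(c))))   [R3 at 1.2.1]
2. m(pair(pair(a, pair(c, c)), s(a)), s(c), m(pair(pair(a, s(b)), m(pair(pair(a, c), pair(s(b), s(c))), s(c), pair(s(pair(a, c)), s(c)))), m(s(c), pair(pair(a, b), s(c)), a), pair(pair(a, s(c)), s(c))))  →  m(pair(pair(a, pair(c, c)), s(a)), s(c), m(pair(pair(a, s(b)), s(pair(a, c))), m(s(c), pair(pair(a, b), s(c)), a), pair(pair(a, s(c)), s(c))))   [R4 at 3.1.2]
3. m(pair(pair(a, pair(c, c)), s(a)), s(c), m(pair(pair(a, s(b)), s(pair(a, c))), m(s(c), pair(pair(a, b), s(c)), a), pair(pair(a, s(c)), s(c))))  →  m(pair(pair(a, pair(c, c)), s(a)), s(c), m(pair(pair(a, s(b)), s(pair(a, c))), s(c), pair(pair(a, s(c)), s(c))))   [R3 at 3.2]
4. m(pair(pair(a, pair(c, c)), s(a)), s(c), m(pair(pair(a, s(b)), s(pair(a, c))), s(c), pair(pair(a, s(c)), s(c))))  →  m(pair(pair(a, pair(c, c)), s(a)), s(c), pair(a, s(c)))   [R4 at 3]
5. m(pair(pair(a, pair(c, c)), s(a)), s(c), pair(a, s(c)))  →  a   [R4 at ε]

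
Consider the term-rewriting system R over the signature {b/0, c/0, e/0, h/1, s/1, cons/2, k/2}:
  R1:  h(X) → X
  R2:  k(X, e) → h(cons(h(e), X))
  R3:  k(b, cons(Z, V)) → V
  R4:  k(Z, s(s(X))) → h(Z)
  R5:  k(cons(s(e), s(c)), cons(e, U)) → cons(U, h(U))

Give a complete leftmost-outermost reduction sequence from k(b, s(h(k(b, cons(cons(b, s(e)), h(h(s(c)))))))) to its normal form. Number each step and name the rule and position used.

1. k(b, s(h(k(b, cons(cons(b, s(e)), h(h(s(c))))))))  →  k(b, s(k(b, cons(cons(b, s(e)), h(h(s(c)))))))   [R1 at 2.1]
2. k(b, s(k(b, cons(cons(b, s(e)), h(h(s(c)))))))  →  k(b, s(h(h(s(c)))))   [R3 at 2.1]
3. k(b, s(h(h(s(c)))))  →  k(b, s(h(s(c))))   [R1 at 2.1]
4. k(b, s(h(s(c))))  →  k(b, s(s(c)))   [R1 at 2.1]
5. k(b, s(s(c)))  →  h(b)   [R4 at ε]
6. h(b)  →  b   [R1 at ε]

b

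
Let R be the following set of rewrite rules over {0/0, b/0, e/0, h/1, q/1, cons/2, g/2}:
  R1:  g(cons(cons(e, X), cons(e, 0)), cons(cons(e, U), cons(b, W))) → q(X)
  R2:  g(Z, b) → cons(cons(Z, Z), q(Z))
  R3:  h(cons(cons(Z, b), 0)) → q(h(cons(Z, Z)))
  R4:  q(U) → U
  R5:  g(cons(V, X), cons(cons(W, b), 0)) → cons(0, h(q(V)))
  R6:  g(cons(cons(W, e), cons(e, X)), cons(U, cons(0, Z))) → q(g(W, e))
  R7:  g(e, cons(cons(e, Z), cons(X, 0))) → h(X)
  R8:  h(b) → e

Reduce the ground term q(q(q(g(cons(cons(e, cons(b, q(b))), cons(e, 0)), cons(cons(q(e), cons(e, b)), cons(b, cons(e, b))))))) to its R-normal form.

1. q(q(q(g(cons(cons(e, cons(b, q(b))), cons(e, 0)), cons(cons(q(e), cons(e, b)), cons(b, cons(e, b)))))))  →  q(q(g(cons(cons(e, cons(b, q(b))), cons(e, 0)), cons(cons(q(e), cons(e, b)), cons(b, cons(e, b))))))   [R4 at ε]
2. q(q(g(cons(cons(e, cons(b, q(b))), cons(e, 0)), cons(cons(q(e), cons(e, b)), cons(b, cons(e, b))))))  →  q(g(cons(cons(e, cons(b, q(b))), cons(e, 0)), cons(cons(q(e), cons(e, b)), cons(b, cons(e, b)))))   [R4 at ε]
3. q(g(cons(cons(e, cons(b, q(b))), cons(e, 0)), cons(cons(q(e), cons(e, b)), cons(b, cons(e, b)))))  →  g(cons(cons(e, cons(b, q(b))), cons(e, 0)), cons(cons(q(e), cons(e, b)), cons(b, cons(e, b))))   [R4 at ε]
4. g(cons(cons(e, cons(b, q(b))), cons(e, 0)), cons(cons(q(e), cons(e, b)), cons(b, cons(e, b))))  →  g(cons(cons(e, cons(b, b)), cons(e, 0)), cons(cons(q(e), cons(e, b)), cons(b, cons(e, b))))   [R4 at 1.1.2.2]
5. g(cons(cons(e, cons(b, b)), cons(e, 0)), cons(cons(q(e), cons(e, b)), cons(b, cons(e, b))))  →  g(cons(cons(e, cons(b, b)), cons(e, 0)), cons(cons(e, cons(e, b)), cons(b, cons(e, b))))   [R4 at 2.1.1]
6. g(cons(cons(e, cons(b, b)), cons(e, 0)), cons(cons(e, cons(e, b)), cons(b, cons(e, b))))  →  q(cons(b, b))   [R1 at ε]
7. q(cons(b, b))  →  cons(b, b)   [R4 at ε]

cons(b, b)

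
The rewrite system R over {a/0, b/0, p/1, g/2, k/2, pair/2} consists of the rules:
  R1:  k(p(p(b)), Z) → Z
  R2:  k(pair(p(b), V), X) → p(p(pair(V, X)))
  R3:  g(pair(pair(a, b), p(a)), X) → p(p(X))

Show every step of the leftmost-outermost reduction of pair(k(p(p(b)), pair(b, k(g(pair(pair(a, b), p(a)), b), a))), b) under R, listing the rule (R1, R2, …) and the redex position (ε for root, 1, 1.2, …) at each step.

pair(pair(b, a), b)

1. pair(k(p(p(b)), pair(b, k(g(pair(pair(a, b), p(a)), b), a))), b)  →  pair(pair(b, k(g(pair(pair(a, b), p(a)), b), a)), b)   [R1 at 1]
2. pair(pair(b, k(g(pair(pair(a, b), p(a)), b), a)), b)  →  pair(pair(b, k(p(p(b)), a)), b)   [R3 at 1.2.1]
3. pair(pair(b, k(p(p(b)), a)), b)  →  pair(pair(b, a), b)   [R1 at 1.2]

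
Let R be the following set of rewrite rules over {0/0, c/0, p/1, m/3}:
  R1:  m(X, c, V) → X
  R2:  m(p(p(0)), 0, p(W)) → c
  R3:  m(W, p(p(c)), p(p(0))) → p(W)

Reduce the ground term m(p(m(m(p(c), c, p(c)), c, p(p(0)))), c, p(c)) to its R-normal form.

1. m(p(m(m(p(c), c, p(c)), c, p(p(0)))), c, p(c))  →  p(m(m(p(c), c, p(c)), c, p(p(0))))   [R1 at ε]
2. p(m(m(p(c), c, p(c)), c, p(p(0))))  →  p(m(p(c), c, p(c)))   [R1 at 1]
3. p(m(p(c), c, p(c)))  →  p(p(c))   [R1 at 1]

p(p(c))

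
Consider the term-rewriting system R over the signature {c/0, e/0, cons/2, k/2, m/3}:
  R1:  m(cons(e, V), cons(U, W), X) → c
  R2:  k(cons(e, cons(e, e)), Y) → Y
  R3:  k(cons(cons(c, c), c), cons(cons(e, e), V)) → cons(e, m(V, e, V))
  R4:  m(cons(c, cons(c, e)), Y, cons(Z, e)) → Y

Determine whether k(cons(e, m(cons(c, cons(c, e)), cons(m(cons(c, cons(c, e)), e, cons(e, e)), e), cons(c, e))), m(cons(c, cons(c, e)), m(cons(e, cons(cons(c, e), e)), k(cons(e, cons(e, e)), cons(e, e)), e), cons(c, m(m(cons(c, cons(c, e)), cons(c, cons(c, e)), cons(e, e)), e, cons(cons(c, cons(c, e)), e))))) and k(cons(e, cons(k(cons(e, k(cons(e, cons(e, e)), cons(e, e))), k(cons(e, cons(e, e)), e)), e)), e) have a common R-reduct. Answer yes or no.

Reduce t₁ = k(cons(e, m(cons(c, cons(c, e)), cons(m(cons(c, cons(c, e)), e, cons(e, e)), e), cons(c, e))), m(cons(c, cons(c, e)), m(cons(e, cons(cons(c, e), e)), k(cons(e, cons(e, e)), cons(e, e)), e), cons(c, m(m(cons(c, cons(c, e)), cons(c, cons(c, e)), cons(e, e)), e, cons(cons(c, cons(c, e)), e))))):
1. k(cons(e, m(cons(c, cons(c, e)), cons(m(cons(c, cons(c, e)), e, cons(e, e)), e), cons(c, e))), m(cons(c, cons(c, e)), m(cons(e, cons(cons(c, e), e)), k(cons(e, cons(e, e)), cons(e, e)), e), cons(c, m(m(cons(c, cons(c, e)), cons(c, cons(c, e)), cons(e, e)), e, cons(cons(c, cons(c, e)), e)))))  →  k(cons(e, cons(m(cons(c, cons(c, e)), e, cons(e, e)), e)), m(cons(c, cons(c, e)), m(cons(e, cons(cons(c, e), e)), k(cons(e, cons(e, e)), cons(e, e)), e), cons(c, m(m(cons(c, cons(c, e)), cons(c, cons(c, e)), cons(e, e)), e, cons(cons(c, cons(c, e)), e)))))   [R4 at 1.2]
2. k(cons(e, cons(m(cons(c, cons(c, e)), e, cons(e, e)), e)), m(cons(c, cons(c, e)), m(cons(e, cons(cons(c, e), e)), k(cons(e, cons(e, e)), cons(e, e)), e), cons(c, m(m(cons(c, cons(c, e)), cons(c, cons(c, e)), cons(e, e)), e, cons(cons(c, cons(c, e)), e)))))  →  k(cons(e, cons(e, e)), m(cons(c, cons(c, e)), m(cons(e, cons(cons(c, e), e)), k(cons(e, cons(e, e)), cons(e, e)), e), cons(c, m(m(cons(c, cons(c, e)), cons(c, cons(c, e)), cons(e, e)), e, cons(cons(c, cons(c, e)), e)))))   [R4 at 1.2.1]
3. k(cons(e, cons(e, e)), m(cons(c, cons(c, e)), m(cons(e, cons(cons(c, e), e)), k(cons(e, cons(e, e)), cons(e, e)), e), cons(c, m(m(cons(c, cons(c, e)), cons(c, cons(c, e)), cons(e, e)), e, cons(cons(c, cons(c, e)), e)))))  →  m(cons(c, cons(c, e)), m(cons(e, cons(cons(c, e), e)), k(cons(e, cons(e, e)), cons(e, e)), e), cons(c, m(m(cons(c, cons(c, e)), cons(c, cons(c, e)), cons(e, e)), e, cons(cons(c, cons(c, e)), e))))   [R2 at ε]
4. m(cons(c, cons(c, e)), m(cons(e, cons(cons(c, e), e)), k(cons(e, cons(e, e)), cons(e, e)), e), cons(c, m(m(cons(c, cons(c, e)), cons(c, cons(c, e)), cons(e, e)), e, cons(cons(c, cons(c, e)), e))))  →  m(cons(c, cons(c, e)), m(cons(e, cons(cons(c, e), e)), cons(e, e), e), cons(c, m(m(cons(c, cons(c, e)), cons(c, cons(c, e)), cons(e, e)), e, cons(cons(c, cons(c, e)), e))))   [R2 at 2.2]
5. m(cons(c, cons(c, e)), m(cons(e, cons(cons(c, e), e)), cons(e, e), e), cons(c, m(m(cons(c, cons(c, e)), cons(c, cons(c, e)), cons(e, e)), e, cons(cons(c, cons(c, e)), e))))  →  m(cons(c, cons(c, e)), c, cons(c, m(m(cons(c, cons(c, e)), cons(c, cons(c, e)), cons(e, e)), e, cons(cons(c, cons(c, e)), e))))   [R1 at 2]
6. m(cons(c, cons(c, e)), c, cons(c, m(m(cons(c, cons(c, e)), cons(c, cons(c, e)), cons(e, e)), e, cons(cons(c, cons(c, e)), e))))  →  m(cons(c, cons(c, e)), c, cons(c, m(cons(c, cons(c, e)), e, cons(cons(c, cons(c, e)), e))))   [R4 at 3.2.1]
7. m(cons(c, cons(c, e)), c, cons(c, m(cons(c, cons(c, e)), e, cons(cons(c, cons(c, e)), e))))  →  m(cons(c, cons(c, e)), c, cons(c, e))   [R4 at 3.2]
8. m(cons(c, cons(c, e)), c, cons(c, e))  →  c   [R4 at ε]

Reduce t₂ = k(cons(e, cons(k(cons(e, k(cons(e, cons(e, e)), cons(e, e))), k(cons(e, cons(e, e)), e)), e)), e):
1. k(cons(e, cons(k(cons(e, k(cons(e, cons(e, e)), cons(e, e))), k(cons(e, cons(e, e)), e)), e)), e)  →  k(cons(e, cons(k(cons(e, cons(e, e)), k(cons(e, cons(e, e)), e)), e)), e)   [R2 at 1.2.1.1.2]
2. k(cons(e, cons(k(cons(e, cons(e, e)), k(cons(e, cons(e, e)), e)), e)), e)  →  k(cons(e, cons(k(cons(e, cons(e, e)), e), e)), e)   [R2 at 1.2.1]
3. k(cons(e, cons(k(cons(e, cons(e, e)), e), e)), e)  →  k(cons(e, cons(e, e)), e)   [R2 at 1.2.1]
4. k(cons(e, cons(e, e)), e)  →  e   [R2 at ε]

no — NF(t₁) = c, NF(t₂) = e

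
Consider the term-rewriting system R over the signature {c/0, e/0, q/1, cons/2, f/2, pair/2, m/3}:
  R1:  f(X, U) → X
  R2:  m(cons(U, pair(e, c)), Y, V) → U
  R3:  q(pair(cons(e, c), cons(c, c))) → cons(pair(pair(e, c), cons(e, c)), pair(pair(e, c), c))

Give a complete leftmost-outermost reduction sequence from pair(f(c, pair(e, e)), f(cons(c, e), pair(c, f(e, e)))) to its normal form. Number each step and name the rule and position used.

pair(c, cons(c, e))

1. pair(f(c, pair(e, e)), f(cons(c, e), pair(c, f(e, e))))  →  pair(c, f(cons(c, e), pair(c, f(e, e))))   [R1 at 1]
2. pair(c, f(cons(c, e), pair(c, f(e, e))))  →  pair(c, cons(c, e))   [R1 at 2]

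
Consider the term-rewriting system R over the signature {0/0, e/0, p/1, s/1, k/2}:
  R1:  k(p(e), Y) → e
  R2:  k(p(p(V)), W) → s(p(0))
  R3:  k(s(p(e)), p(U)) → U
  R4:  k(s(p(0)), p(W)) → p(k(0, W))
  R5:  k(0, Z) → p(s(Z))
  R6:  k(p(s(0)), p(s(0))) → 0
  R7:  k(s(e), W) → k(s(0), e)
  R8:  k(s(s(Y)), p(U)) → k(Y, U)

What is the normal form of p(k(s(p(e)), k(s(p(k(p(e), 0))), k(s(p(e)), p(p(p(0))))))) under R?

1. p(k(s(p(e)), k(s(p(k(p(e), 0))), k(s(p(e)), p(p(p(0)))))))  →  p(k(s(p(e)), k(s(p(e)), k(s(p(e)), p(p(p(0)))))))   [R1 at 1.2.1.1.1]
2. p(k(s(p(e)), k(s(p(e)), k(s(p(e)), p(p(p(0)))))))  →  p(k(s(p(e)), k(s(p(e)), p(p(0)))))   [R3 at 1.2.2]
3. p(k(s(p(e)), k(s(p(e)), p(p(0)))))  →  p(k(s(p(e)), p(0)))   [R3 at 1.2]
4. p(k(s(p(e)), p(0)))  →  p(0)   [R3 at 1]

p(0)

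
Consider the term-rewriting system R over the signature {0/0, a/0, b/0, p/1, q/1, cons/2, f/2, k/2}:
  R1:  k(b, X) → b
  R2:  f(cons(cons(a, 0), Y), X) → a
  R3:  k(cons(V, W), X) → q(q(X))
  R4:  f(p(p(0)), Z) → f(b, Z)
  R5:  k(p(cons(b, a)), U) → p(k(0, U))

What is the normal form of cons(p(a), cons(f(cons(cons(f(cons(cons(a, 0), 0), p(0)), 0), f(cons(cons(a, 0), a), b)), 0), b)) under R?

cons(p(a), cons(a, b))

1. cons(p(a), cons(f(cons(cons(f(cons(cons(a, 0), 0), p(0)), 0), f(cons(cons(a, 0), a), b)), 0), b))  →  cons(p(a), cons(f(cons(cons(a, 0), f(cons(cons(a, 0), a), b)), 0), b))   [R2 at 2.1.1.1.1]
2. cons(p(a), cons(f(cons(cons(a, 0), f(cons(cons(a, 0), a), b)), 0), b))  →  cons(p(a), cons(a, b))   [R2 at 2.1]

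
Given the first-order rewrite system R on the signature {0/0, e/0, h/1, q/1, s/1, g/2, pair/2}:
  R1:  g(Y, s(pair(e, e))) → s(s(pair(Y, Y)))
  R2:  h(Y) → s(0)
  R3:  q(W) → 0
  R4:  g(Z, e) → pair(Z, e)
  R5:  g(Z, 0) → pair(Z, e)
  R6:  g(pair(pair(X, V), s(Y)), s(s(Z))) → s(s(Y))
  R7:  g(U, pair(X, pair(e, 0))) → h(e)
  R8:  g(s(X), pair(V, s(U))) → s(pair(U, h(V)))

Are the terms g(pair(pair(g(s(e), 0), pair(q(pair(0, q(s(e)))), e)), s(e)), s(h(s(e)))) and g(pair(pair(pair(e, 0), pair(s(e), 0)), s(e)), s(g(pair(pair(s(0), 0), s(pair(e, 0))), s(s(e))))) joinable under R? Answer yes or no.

yes — NF(t₁) = s(s(e)), NF(t₂) = s(s(e))

Reduce t₁ = g(pair(pair(g(s(e), 0), pair(q(pair(0, q(s(e)))), e)), s(e)), s(h(s(e)))):
1. g(pair(pair(g(s(e), 0), pair(q(pair(0, q(s(e)))), e)), s(e)), s(h(s(e))))  →  g(pair(pair(pair(s(e), e), pair(q(pair(0, q(s(e)))), e)), s(e)), s(h(s(e))))   [R5 at 1.1.1]
2. g(pair(pair(pair(s(e), e), pair(q(pair(0, q(s(e)))), e)), s(e)), s(h(s(e))))  →  g(pair(pair(pair(s(e), e), pair(0, e)), s(e)), s(h(s(e))))   [R3 at 1.1.2.1]
3. g(pair(pair(pair(s(e), e), pair(0, e)), s(e)), s(h(s(e))))  →  g(pair(pair(pair(s(e), e), pair(0, e)), s(e)), s(s(0)))   [R2 at 2.1]
4. g(pair(pair(pair(s(e), e), pair(0, e)), s(e)), s(s(0)))  →  s(s(e))   [R6 at ε]

Reduce t₂ = g(pair(pair(pair(e, 0), pair(s(e), 0)), s(e)), s(g(pair(pair(s(0), 0), s(pair(e, 0))), s(s(e))))):
1. g(pair(pair(pair(e, 0), pair(s(e), 0)), s(e)), s(g(pair(pair(s(0), 0), s(pair(e, 0))), s(s(e)))))  →  g(pair(pair(pair(e, 0), pair(s(e), 0)), s(e)), s(s(s(pair(e, 0)))))   [R6 at 2.1]
2. g(pair(pair(pair(e, 0), pair(s(e), 0)), s(e)), s(s(s(pair(e, 0)))))  →  s(s(e))   [R6 at ε]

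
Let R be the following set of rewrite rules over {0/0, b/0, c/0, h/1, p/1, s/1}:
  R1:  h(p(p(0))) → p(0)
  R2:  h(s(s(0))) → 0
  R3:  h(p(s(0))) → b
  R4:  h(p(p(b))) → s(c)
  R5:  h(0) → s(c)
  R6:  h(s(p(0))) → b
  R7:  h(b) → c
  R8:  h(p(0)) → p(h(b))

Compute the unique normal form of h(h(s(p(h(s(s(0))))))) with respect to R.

1. h(h(s(p(h(s(s(0)))))))  →  h(h(s(p(0))))   [R2 at 1.1.1.1]
2. h(h(s(p(0))))  →  h(b)   [R6 at 1]
3. h(b)  →  c   [R7 at ε]

c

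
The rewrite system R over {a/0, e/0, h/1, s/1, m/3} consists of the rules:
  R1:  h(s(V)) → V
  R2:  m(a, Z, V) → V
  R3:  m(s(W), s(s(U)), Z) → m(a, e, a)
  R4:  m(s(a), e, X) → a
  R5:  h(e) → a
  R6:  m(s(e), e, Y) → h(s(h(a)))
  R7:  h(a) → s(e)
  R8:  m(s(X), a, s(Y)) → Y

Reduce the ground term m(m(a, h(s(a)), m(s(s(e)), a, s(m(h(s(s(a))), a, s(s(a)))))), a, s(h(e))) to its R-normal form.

1. m(m(a, h(s(a)), m(s(s(e)), a, s(m(h(s(s(a))), a, s(s(a)))))), a, s(h(e)))  →  m(m(s(s(e)), a, s(m(h(s(s(a))), a, s(s(a))))), a, s(h(e)))   [R2 at 1]
2. m(m(s(s(e)), a, s(m(h(s(s(a))), a, s(s(a))))), a, s(h(e)))  →  m(m(h(s(s(a))), a, s(s(a))), a, s(h(e)))   [R8 at 1]
3. m(m(h(s(s(a))), a, s(s(a))), a, s(h(e)))  →  m(m(s(a), a, s(s(a))), a, s(h(e)))   [R1 at 1.1]
4. m(m(s(a), a, s(s(a))), a, s(h(e)))  →  m(s(a), a, s(h(e)))   [R8 at 1]
5. m(s(a), a, s(h(e)))  →  h(e)   [R8 at ε]
6. h(e)  →  a   [R5 at ε]

a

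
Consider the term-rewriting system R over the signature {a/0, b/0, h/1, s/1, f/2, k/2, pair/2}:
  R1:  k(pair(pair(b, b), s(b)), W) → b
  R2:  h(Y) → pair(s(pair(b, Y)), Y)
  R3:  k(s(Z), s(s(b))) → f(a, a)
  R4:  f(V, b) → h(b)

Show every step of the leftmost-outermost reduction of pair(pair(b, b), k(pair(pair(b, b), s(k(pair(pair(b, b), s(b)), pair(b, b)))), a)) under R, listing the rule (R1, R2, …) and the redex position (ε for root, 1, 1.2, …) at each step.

1. pair(pair(b, b), k(pair(pair(b, b), s(k(pair(pair(b, b), s(b)), pair(b, b)))), a))  →  pair(pair(b, b), k(pair(pair(b, b), s(b)), a))   [R1 at 2.1.2.1]
2. pair(pair(b, b), k(pair(pair(b, b), s(b)), a))  →  pair(pair(b, b), b)   [R1 at 2]

pair(pair(b, b), b)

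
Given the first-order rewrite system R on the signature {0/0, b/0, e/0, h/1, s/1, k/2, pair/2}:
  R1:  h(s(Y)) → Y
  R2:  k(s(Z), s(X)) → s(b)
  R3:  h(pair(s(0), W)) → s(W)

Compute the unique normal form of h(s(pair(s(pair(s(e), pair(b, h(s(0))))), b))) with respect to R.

pair(s(pair(s(e), pair(b, 0))), b)

1. h(s(pair(s(pair(s(e), pair(b, h(s(0))))), b)))  →  pair(s(pair(s(e), pair(b, h(s(0))))), b)   [R1 at ε]
2. pair(s(pair(s(e), pair(b, h(s(0))))), b)  →  pair(s(pair(s(e), pair(b, 0))), b)   [R1 at 1.1.2.2]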